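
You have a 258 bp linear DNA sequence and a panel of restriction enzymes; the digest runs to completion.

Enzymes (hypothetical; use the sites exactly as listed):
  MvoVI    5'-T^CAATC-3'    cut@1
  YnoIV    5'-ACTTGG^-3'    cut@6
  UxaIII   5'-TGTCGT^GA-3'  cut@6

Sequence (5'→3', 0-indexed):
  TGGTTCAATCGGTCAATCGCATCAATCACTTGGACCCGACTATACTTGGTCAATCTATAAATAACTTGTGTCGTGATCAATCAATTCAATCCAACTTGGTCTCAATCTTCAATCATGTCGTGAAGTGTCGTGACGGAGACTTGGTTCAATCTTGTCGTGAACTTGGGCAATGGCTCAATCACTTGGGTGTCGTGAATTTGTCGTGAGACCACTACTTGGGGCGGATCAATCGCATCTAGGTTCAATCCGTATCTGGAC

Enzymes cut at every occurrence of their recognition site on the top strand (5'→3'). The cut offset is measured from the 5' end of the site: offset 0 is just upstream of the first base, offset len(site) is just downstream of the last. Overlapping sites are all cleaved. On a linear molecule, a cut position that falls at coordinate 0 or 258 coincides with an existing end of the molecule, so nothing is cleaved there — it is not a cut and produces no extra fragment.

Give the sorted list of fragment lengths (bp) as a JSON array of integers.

Scan for sites:
  MvoVI (TCAATC, off=1): starts [4, 12, 21, 49, 76, 85, 101, 108, 145, 174, 225, 241] → cuts [5, 13, 22, 50, 77, 86, 102, 109, 146, 175, 226, 242]
  YnoIV (ACTTGG, off=6): starts [27, 43, 93, 138, 160, 180, 213] → cuts [33, 49, 99, 144, 166, 186, 219]
  UxaIII (TGTCGTGA, off=6): starts [68, 115, 125, 152, 187, 198] → cuts [74, 121, 131, 158, 193, 204]

Pooled cuts: [5, 13, 22, 33, 49, 50, 74, 77, 86, 99, 102, 109, 121, 131, 144, 146, 158, 166, 175, 186, 193, 204, 219, 226, 242]

Fragment lengths:
  [0,5): 5 bp
  [5,13): 8 bp
  [13,22): 9 bp
  [22,33): 11 bp
  [33,49): 16 bp
  [49,50): 1 bp
  [50,74): 24 bp
  [74,77): 3 bp
  [77,86): 9 bp
  [86,99): 13 bp
  [99,102): 3 bp
  [102,109): 7 bp
  [109,121): 12 bp
  [121,131): 10 bp
  [131,144): 13 bp
  [144,146): 2 bp
  [146,158): 12 bp
  [158,166): 8 bp
  [166,175): 9 bp
  [175,186): 11 bp
  [186,193): 7 bp
  [193,204): 11 bp
  [204,219): 15 bp
  [219,226): 7 bp
  [226,242): 16 bp
  [242,258): 16 bp

[1,2,3,3,5,7,7,7,8,8,9,9,9,10,11,11,11,12,12,13,13,15,16,16,16,24]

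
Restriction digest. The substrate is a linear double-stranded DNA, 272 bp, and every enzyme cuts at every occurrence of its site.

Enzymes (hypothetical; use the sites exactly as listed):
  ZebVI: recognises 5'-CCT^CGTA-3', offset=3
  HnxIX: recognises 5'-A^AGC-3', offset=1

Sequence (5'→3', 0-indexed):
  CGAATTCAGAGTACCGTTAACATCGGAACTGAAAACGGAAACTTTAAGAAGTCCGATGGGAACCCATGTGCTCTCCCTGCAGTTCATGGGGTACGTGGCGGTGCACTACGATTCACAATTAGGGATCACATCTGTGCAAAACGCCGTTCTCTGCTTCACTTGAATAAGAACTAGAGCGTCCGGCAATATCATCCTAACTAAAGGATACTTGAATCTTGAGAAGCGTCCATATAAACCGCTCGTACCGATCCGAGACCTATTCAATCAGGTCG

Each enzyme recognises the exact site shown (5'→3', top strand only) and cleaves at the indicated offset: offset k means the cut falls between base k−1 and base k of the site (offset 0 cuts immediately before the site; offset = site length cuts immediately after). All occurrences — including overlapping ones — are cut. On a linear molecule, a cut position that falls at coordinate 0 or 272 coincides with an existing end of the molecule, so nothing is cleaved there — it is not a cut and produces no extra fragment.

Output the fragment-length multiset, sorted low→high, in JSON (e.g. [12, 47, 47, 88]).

Site scan:
  ZebVI (CCTCGTA, off=3): no sites
  HnxIX AAGC/1: at [220] ⇒ [221]

All cut coordinates (distinct, sorted): [221]

Fragment lengths:
  [0,221): 221 bp
  [221,272): 51 bp

[51,221]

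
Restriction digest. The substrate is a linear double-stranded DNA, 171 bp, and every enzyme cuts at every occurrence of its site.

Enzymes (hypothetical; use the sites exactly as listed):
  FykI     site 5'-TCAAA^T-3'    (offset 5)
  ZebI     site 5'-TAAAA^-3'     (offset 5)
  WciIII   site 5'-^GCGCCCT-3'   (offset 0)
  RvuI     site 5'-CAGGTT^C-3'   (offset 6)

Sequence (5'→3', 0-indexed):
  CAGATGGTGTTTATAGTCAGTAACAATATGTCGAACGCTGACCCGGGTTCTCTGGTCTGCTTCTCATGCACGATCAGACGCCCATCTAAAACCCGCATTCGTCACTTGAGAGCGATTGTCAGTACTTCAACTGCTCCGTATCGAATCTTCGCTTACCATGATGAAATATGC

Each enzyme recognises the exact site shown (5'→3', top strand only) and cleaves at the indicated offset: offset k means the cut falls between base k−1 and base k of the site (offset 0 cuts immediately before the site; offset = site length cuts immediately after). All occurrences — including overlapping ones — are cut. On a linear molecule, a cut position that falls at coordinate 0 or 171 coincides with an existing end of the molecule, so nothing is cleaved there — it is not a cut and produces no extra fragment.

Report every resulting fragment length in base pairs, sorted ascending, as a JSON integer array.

Scan for sites:
  FykI (TCAAAT, off=5): no sites
  ZebI (TAAAA, off=5): starts [86] → cuts [91]
  WciIII (GCGCCCT, off=0): no sites
  RvuI (CAGGTTC, off=6): no sites

Pooled cuts: [91]

Fragments:
  [0,91): 91 bp
  [91,171): 80 bp

[80,91]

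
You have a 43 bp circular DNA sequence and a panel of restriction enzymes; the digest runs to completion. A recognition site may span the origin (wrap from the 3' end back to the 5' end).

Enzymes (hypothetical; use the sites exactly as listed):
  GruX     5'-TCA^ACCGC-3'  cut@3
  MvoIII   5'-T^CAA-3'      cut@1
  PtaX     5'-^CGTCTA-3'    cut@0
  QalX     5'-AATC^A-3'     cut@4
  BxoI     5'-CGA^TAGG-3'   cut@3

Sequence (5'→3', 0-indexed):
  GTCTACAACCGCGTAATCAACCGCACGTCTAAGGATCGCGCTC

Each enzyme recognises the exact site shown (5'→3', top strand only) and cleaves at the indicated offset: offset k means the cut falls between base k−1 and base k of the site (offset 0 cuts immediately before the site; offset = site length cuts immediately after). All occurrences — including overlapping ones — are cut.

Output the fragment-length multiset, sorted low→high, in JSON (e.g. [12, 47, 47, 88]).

[1,1,6,17,18]

Site scan:
  GruX TCAACCGC/3: at [16] ⇒ [19]
  MvoIII TCAA/1: at [16] ⇒ [17]
  PtaX CGTCTA/0: at [25, 42] ⇒ [25, 42]
  QalX AATCA/4: at [14] ⇒ [18]
  BxoI (CGATAGG, off=3): no sites

All cut coordinates (distinct, sorted): [17, 18, 19, 25, 42]

Fragments:
  17→18: 1 bp
  18→19: 1 bp
  19→25: 6 bp
  25→42: 17 bp
  42→17 (wrap): 43-42+17 = 18 bp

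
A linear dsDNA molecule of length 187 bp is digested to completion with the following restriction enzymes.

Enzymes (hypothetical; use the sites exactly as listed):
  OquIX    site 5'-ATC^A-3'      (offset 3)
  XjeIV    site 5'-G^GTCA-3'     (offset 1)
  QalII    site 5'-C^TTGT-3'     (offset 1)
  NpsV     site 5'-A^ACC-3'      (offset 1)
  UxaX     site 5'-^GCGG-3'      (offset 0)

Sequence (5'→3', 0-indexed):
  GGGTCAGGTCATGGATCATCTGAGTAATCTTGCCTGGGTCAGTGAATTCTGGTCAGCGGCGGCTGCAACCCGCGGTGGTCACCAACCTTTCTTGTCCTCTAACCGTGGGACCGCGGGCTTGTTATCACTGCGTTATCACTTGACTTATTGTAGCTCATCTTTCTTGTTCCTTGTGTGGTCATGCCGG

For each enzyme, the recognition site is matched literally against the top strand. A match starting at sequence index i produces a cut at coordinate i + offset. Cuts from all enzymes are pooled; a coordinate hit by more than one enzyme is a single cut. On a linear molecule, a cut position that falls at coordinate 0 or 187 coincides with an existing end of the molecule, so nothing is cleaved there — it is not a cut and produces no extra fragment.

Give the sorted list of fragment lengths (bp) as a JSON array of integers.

[2,3,4,4,5,6,6,7,7,7,7,8,9,10,10,10,11,11,14,20,26]

Scan for sites:
  OquIX ATCA/3: at [14, 123, 134] ⇒ [17, 126, 137]
  XjeIV GGTCA/1: at [1, 6, 36, 50, 76, 176] ⇒ [2, 7, 37, 51, 77, 177]
  QalII CTTGT/1: at [90, 117, 162, 169] ⇒ [91, 118, 163, 170]
  NpsV AACC/1: at [66, 83, 100] ⇒ [67, 84, 101]
  UxaX GCGG/0: at [55, 58, 71, 112] ⇒ [55, 58, 71, 112]

Pooled cuts: [2, 7, 17, 37, 51, 55, 58, 67, 71, 77, 84, 91, 101, 112, 118, 126, 137, 163, 170, 177]

Fragments:
  [0,2): 2 bp
  [2,7): 5 bp
  [7,17): 10 bp
  [17,37): 20 bp
  [37,51): 14 bp
  [51,55): 4 bp
  [55,58): 3 bp
  [58,67): 9 bp
  [67,71): 4 bp
  [71,77): 6 bp
  [77,84): 7 bp
  [84,91): 7 bp
  [91,101): 10 bp
  [101,112): 11 bp
  [112,118): 6 bp
  [118,126): 8 bp
  [126,137): 11 bp
  [137,163): 26 bp
  [163,170): 7 bp
  [170,177): 7 bp
  [177,187): 10 bp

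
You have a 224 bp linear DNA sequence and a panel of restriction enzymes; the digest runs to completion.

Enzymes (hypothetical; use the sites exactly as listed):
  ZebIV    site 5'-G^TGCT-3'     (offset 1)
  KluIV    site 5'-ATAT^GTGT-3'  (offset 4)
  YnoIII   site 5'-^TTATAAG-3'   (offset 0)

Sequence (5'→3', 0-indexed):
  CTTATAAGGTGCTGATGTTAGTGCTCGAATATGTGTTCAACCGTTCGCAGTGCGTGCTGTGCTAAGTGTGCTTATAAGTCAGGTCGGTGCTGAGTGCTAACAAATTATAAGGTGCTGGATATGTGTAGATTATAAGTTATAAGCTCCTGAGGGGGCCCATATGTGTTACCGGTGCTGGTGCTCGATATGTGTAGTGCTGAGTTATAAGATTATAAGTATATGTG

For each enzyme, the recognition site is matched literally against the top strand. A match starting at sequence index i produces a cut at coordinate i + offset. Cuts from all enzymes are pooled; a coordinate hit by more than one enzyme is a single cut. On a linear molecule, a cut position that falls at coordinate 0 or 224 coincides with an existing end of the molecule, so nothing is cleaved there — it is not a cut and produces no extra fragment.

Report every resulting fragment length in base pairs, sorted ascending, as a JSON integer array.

Site scan:
  ZebIV GTGCT/1: at [8, 20, 53, 58, 67, 86, 93, 111, 171, 177, 193] ⇒ [9, 21, 54, 59, 68, 87, 94, 112, 172, 178, 194]
  KluIV ATATGTGT/4: at [28, 118, 158, 184] ⇒ [32, 122, 162, 188]
  YnoIII TTATAAG/0: at [1, 71, 104, 129, 136, 201, 209] ⇒ [1, 71, 104, 129, 136, 201, 209]

All cut coordinates (distinct, sorted): [1, 9, 21, 32, 54, 59, 68, 71, 87, 94, 104, 112, 122, 129, 136, 162, 172, 178, 188, 194, 201, 209]

Fragments:
  [0,1): 1 bp
  [1,9): 8 bp
  [9,21): 12 bp
  [21,32): 11 bp
  [32,54): 22 bp
  [54,59): 5 bp
  [59,68): 9 bp
  [68,71): 3 bp
  [71,87): 16 bp
  [87,94): 7 bp
  [94,104): 10 bp
  [104,112): 8 bp
  [112,122): 10 bp
  [122,129): 7 bp
  [129,136): 7 bp
  [136,162): 26 bp
  [162,172): 10 bp
  [172,178): 6 bp
  [178,188): 10 bp
  [188,194): 6 bp
  [194,201): 7 bp
  [201,209): 8 bp
  [209,224): 15 bp

[1,3,5,6,6,7,7,7,7,8,8,8,9,10,10,10,10,11,12,15,16,22,26]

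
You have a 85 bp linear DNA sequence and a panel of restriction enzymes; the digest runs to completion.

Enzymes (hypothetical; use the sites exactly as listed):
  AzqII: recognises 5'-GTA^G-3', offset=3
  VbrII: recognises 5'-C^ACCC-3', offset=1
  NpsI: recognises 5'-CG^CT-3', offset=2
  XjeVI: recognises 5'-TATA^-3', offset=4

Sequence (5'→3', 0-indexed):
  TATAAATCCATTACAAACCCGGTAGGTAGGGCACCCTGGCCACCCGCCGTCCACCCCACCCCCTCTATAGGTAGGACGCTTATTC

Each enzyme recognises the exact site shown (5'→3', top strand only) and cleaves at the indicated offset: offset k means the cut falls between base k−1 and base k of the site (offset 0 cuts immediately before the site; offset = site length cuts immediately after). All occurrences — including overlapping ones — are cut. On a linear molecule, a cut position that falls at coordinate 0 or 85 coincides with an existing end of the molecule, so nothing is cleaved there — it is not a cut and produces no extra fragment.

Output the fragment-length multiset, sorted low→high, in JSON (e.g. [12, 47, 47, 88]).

Per-enzyme occurrences:
  AzqII (GTAG, off=3): starts [21, 25, 70] → cuts [24, 28, 73]
  VbrII (CACCC, off=1): starts [31, 40, 51, 56] → cuts [32, 41, 52, 57]
  NpsI (CGCT, off=2): starts [76] → cuts [78]
  XjeVI (TATA, off=4): starts [0, 65] → cuts [4, 69]

All cut coordinates (distinct, sorted): [4, 24, 28, 32, 41, 52, 57, 69, 73, 78]

Fragments:
  [0,4): 4 bp
  [4,24): 20 bp
  [24,28): 4 bp
  [28,32): 4 bp
  [32,41): 9 bp
  [41,52): 11 bp
  [52,57): 5 bp
  [57,69): 12 bp
  [69,73): 4 bp
  [73,78): 5 bp
  [78,85): 7 bp

[4,4,4,4,5,5,7,9,11,12,20]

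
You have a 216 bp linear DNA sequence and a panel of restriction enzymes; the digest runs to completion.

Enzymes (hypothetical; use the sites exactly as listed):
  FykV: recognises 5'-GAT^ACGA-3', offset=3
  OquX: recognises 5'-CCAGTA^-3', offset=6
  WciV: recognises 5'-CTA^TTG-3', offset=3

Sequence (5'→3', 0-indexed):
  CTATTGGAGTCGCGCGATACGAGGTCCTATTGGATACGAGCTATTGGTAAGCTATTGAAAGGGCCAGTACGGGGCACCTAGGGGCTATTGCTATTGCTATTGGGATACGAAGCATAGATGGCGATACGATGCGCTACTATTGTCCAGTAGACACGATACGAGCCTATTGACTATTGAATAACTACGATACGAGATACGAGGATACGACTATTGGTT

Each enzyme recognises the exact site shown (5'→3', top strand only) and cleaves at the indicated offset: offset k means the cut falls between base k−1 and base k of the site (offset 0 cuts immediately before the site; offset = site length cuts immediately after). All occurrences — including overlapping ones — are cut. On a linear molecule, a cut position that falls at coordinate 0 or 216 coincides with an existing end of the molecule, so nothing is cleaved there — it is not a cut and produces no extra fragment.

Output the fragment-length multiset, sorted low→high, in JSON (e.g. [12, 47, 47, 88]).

Per-enzyme occurrences:
  FykV (GATACGA, off=3): starts [15, 32, 103, 122, 154, 185, 192, 200] → cuts [18, 35, 106, 125, 157, 188, 195, 203]
  OquX (CCAGTA, off=6): starts [63, 143] → cuts [69, 149]
  WciV (CTATTG, off=3): starts [0, 26, 40, 51, 84, 90, 96, 136, 163, 170, 207] → cuts [3, 29, 43, 54, 87, 93, 99, 139, 166, 173, 210]

All cut coordinates (distinct, sorted): [3, 18, 29, 35, 43, 54, 69, 87, 93, 99, 106, 125, 139, 149, 157, 166, 173, 188, 195, 203, 210]

Fragments:
  [0,3): 3 bp
  [3,18): 15 bp
  [18,29): 11 bp
  [29,35): 6 bp
  [35,43): 8 bp
  [43,54): 11 bp
  [54,69): 15 bp
  [69,87): 18 bp
  [87,93): 6 bp
  [93,99): 6 bp
  [99,106): 7 bp
  [106,125): 19 bp
  [125,139): 14 bp
  [139,149): 10 bp
  [149,157): 8 bp
  [157,166): 9 bp
  [166,173): 7 bp
  [173,188): 15 bp
  [188,195): 7 bp
  [195,203): 8 bp
  [203,210): 7 bp
  [210,216): 6 bp

[3,6,6,6,6,7,7,7,7,8,8,8,9,10,11,11,14,15,15,15,18,19]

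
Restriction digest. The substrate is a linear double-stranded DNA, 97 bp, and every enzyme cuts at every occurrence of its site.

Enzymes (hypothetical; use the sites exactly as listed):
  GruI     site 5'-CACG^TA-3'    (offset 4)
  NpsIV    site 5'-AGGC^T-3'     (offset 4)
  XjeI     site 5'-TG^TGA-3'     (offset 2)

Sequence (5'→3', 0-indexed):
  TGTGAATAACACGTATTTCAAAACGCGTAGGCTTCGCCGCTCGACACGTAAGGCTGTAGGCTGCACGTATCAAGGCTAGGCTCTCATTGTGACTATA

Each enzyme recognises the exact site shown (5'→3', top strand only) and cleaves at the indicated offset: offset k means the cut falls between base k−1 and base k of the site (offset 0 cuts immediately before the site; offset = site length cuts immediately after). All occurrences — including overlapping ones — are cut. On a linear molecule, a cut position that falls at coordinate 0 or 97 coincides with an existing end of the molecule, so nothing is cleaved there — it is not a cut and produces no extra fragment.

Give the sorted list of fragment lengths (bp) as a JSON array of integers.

Per-enzyme occurrences:
  GruI CACGTA/4: at [9, 44, 63] ⇒ [13, 48, 67]
  NpsIV AGGCT/4: at [28, 50, 57, 72, 77] ⇒ [32, 54, 61, 76, 81]
  XjeI TGTGA/2: at [0, 87] ⇒ [2, 89]

Pooled cuts: [2, 13, 32, 48, 54, 61, 67, 76, 81, 89]

Fragment lengths:
  [0,2): 2 bp
  [2,13): 11 bp
  [13,32): 19 bp
  [32,48): 16 bp
  [48,54): 6 bp
  [54,61): 7 bp
  [61,67): 6 bp
  [67,76): 9 bp
  [76,81): 5 bp
  [81,89): 8 bp
  [89,97): 8 bp

[2,5,6,6,7,8,8,9,11,16,19]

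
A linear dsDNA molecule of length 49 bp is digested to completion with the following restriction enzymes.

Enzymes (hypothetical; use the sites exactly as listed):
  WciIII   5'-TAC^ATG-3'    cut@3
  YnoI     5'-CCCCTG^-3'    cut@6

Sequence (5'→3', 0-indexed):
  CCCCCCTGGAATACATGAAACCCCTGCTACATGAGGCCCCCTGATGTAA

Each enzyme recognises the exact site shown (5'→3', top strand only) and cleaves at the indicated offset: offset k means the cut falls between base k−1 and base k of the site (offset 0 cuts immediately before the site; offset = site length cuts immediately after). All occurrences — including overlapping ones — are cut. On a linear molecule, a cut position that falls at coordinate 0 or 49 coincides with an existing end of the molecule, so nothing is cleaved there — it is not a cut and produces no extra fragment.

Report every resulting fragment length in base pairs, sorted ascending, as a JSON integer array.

Site scan:
  WciIII (TACATG, off=3): starts [11, 27] → cuts [14, 30]
  YnoI (CCCCTG, off=6): starts [2, 20, 37] → cuts [8, 26, 43]

Pooled cuts: [8, 14, 26, 30, 43]

Fragments:
  [0,8): 8 bp
  [8,14): 6 bp
  [14,26): 12 bp
  [26,30): 4 bp
  [30,43): 13 bp
  [43,49): 6 bp

[4,6,6,8,12,13]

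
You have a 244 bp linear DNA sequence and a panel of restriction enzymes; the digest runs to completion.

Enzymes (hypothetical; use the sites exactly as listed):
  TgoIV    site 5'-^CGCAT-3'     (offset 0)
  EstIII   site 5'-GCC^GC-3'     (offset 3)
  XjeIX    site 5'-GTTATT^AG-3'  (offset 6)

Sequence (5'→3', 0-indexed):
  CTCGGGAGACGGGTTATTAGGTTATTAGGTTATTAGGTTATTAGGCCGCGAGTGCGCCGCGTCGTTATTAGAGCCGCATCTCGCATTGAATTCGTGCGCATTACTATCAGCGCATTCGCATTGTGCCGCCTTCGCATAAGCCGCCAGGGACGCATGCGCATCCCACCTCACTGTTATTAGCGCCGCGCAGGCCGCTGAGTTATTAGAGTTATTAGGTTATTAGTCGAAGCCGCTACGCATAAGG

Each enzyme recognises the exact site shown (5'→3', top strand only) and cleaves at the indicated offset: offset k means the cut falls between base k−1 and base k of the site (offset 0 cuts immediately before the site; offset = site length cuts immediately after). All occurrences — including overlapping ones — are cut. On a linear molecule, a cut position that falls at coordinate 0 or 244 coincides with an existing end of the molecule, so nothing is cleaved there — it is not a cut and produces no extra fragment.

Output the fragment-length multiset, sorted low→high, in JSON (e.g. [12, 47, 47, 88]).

[1,4,5,5,5,6,6,6,6,8,8,8,8,8,9,9,9,10,10,11,11,11,11,14,15,18,22]

Per-enzyme occurrences:
  TgoIV CGCAT/0: at [74, 81, 96, 110, 116, 132, 150, 156, 235] ⇒ [74, 81, 96, 110, 116, 132, 150, 156, 235]
  EstIII GCCGC/3: at [44, 55, 72, 124, 139, 181, 190, 228] ⇒ [47, 58, 75, 127, 142, 184, 193, 231]
  XjeIX GTTATTAG/6: at [12, 20, 28, 36, 63, 172, 198, 207, 215] ⇒ [18, 26, 34, 42, 69, 178, 204, 213, 221]

Pooled cuts: [18, 26, 34, 42, 47, 58, 69, 74, 75, 81, 96, 110, 116, 127, 132, 142, 150, 156, 178, 184, 193, 204, 213, 221, 231, 235]

Fragment lengths:
  [0,18): 18 bp
  [18,26): 8 bp
  [26,34): 8 bp
  [34,42): 8 bp
  [42,47): 5 bp
  [47,58): 11 bp
  [58,69): 11 bp
  [69,74): 5 bp
  [74,75): 1 bp
  [75,81): 6 bp
  [81,96): 15 bp
  [96,110): 14 bp
  [110,116): 6 bp
  [116,127): 11 bp
  [127,132): 5 bp
  [132,142): 10 bp
  [142,150): 8 bp
  [150,156): 6 bp
  [156,178): 22 bp
  [178,184): 6 bp
  [184,193): 9 bp
  [193,204): 11 bp
  [204,213): 9 bp
  [213,221): 8 bp
  [221,231): 10 bp
  [231,235): 4 bp
  [235,244): 9 bp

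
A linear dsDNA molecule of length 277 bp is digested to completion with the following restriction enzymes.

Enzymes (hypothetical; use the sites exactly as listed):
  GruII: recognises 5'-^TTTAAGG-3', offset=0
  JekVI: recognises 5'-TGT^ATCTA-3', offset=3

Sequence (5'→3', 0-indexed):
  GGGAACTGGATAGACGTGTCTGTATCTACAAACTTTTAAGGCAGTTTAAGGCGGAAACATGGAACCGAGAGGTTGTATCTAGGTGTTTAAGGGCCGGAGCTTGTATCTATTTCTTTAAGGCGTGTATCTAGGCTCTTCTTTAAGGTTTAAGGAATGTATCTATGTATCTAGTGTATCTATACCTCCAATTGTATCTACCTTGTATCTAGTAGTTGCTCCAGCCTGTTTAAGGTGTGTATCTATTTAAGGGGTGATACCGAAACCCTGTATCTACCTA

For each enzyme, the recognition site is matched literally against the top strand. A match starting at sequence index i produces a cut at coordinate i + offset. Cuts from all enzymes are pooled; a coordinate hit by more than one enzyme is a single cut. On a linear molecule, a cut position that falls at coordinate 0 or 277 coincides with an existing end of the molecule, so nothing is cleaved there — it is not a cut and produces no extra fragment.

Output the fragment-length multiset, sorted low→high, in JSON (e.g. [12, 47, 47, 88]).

Site scan:
  GruII (TTTAAGG, off=0): starts [34, 44, 85, 113, 138, 145, 225, 242] → cuts [34, 44, 85, 113, 138, 145, 225, 242]
  JekVI (TGTATCTA, off=3): starts [20, 73, 101, 122, 154, 162, 171, 189, 200, 234, 265] → cuts [23, 76, 104, 125, 157, 165, 174, 192, 203, 237, 268]

All cut coordinates (distinct, sorted): [23, 34, 44, 76, 85, 104, 113, 125, 138, 145, 157, 165, 174, 192, 203, 225, 237, 242, 268]

Fragments:
  [0,23): 23 bp
  [23,34): 11 bp
  [34,44): 10 bp
  [44,76): 32 bp
  [76,85): 9 bp
  [85,104): 19 bp
  [104,113): 9 bp
  [113,125): 12 bp
  [125,138): 13 bp
  [138,145): 7 bp
  [145,157): 12 bp
  [157,165): 8 bp
  [165,174): 9 bp
  [174,192): 18 bp
  [192,203): 11 bp
  [203,225): 22 bp
  [225,237): 12 bp
  [237,242): 5 bp
  [242,268): 26 bp
  [268,277): 9 bp

[5,7,8,9,9,9,9,10,11,11,12,12,12,13,18,19,22,23,26,32]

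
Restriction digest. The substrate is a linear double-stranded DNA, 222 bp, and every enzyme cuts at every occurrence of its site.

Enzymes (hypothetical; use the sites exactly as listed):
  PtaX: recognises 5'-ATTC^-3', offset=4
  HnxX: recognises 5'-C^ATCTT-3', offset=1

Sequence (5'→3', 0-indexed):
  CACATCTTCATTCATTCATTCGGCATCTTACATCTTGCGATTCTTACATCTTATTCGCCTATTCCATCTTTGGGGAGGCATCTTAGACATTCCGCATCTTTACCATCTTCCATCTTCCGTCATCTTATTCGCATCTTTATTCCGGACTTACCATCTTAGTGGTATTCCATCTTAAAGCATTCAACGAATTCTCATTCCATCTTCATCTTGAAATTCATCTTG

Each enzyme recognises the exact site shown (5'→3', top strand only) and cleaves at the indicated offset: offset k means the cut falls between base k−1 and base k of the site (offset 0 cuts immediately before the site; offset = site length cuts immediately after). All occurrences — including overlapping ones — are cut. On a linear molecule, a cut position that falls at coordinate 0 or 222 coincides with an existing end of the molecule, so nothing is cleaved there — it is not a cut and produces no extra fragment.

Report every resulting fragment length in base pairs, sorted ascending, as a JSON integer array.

Site scan:
  PtaX (ATTC, off=4): starts [9, 13, 17, 39, 52, 60, 88, 126, 138, 163, 178, 187, 193, 212] → cuts [13, 17, 21, 43, 56, 64, 92, 130, 142, 167, 182, 191, 197, 216]
  HnxX (CATCTT, off=1): starts [2, 23, 30, 46, 64, 78, 94, 103, 110, 120, 131, 151, 167, 197, 203, 215] → cuts [3, 24, 31, 47, 65, 79, 95, 104, 111, 121, 132, 152, 168, 198, 204, 216]

Pooled cuts: [3, 13, 17, 21, 24, 31, 43, 47, 56, 64, 65, 79, 92, 95, 104, 111, 121, 130, 132, 142, 152, 167, 168, 182, 191, 197, 198, 204, 216]

Fragments:
  [0,3): 3 bp
  [3,13): 10 bp
  [13,17): 4 bp
  [17,21): 4 bp
  [21,24): 3 bp
  [24,31): 7 bp
  [31,43): 12 bp
  [43,47): 4 bp
  [47,56): 9 bp
  [56,64): 8 bp
  [64,65): 1 bp
  [65,79): 14 bp
  [79,92): 13 bp
  [92,95): 3 bp
  [95,104): 9 bp
  [104,111): 7 bp
  [111,121): 10 bp
  [121,130): 9 bp
  [130,132): 2 bp
  [132,142): 10 bp
  [142,152): 10 bp
  [152,167): 15 bp
  [167,168): 1 bp
  [168,182): 14 bp
  [182,191): 9 bp
  [191,197): 6 bp
  [197,198): 1 bp
  [198,204): 6 bp
  [204,216): 12 bp
  [216,222): 6 bp

[1,1,1,2,3,3,3,4,4,4,6,6,6,7,7,8,9,9,9,9,10,10,10,10,12,12,13,14,14,15]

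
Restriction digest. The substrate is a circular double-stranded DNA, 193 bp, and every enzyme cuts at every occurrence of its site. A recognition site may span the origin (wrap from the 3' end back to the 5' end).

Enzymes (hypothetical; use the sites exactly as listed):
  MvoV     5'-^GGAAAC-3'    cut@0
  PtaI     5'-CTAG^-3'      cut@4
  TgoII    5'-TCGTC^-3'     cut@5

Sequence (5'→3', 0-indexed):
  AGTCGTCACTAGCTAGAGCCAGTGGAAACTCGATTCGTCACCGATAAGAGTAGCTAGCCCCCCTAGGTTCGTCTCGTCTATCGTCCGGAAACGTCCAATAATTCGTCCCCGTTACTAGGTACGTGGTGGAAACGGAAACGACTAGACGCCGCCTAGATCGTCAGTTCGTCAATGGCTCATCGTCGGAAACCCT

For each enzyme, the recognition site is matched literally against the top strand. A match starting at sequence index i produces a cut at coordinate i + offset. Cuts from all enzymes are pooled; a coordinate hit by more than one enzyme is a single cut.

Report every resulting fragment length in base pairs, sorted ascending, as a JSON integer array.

[1,4,5,5,5,6,6,7,7,7,8,9,9,11,11,11,12,14,16,18,21]

Scan for sites:
  MvoV (GGAAAC, off=0): starts [23, 86, 127, 133, 184] → cuts [23, 86, 127, 133, 184]
  PtaI (CTAG, off=4): starts [8, 12, 53, 62, 114, 141, 152, 191] → cuts [2, 12, 16, 57, 66, 118, 145, 156]
  TgoII (TCGTC, off=5): starts [2, 34, 68, 73, 80, 102, 157, 165, 179] → cuts [7, 39, 73, 78, 85, 107, 162, 170, 184]

Pooled cuts: [2, 7, 12, 16, 23, 39, 57, 66, 73, 78, 85, 86, 107, 118, 127, 133, 145, 156, 162, 170, 184]

Fragment lengths:
  2→7: 5 bp
  7→12: 5 bp
  12→16: 4 bp
  16→23: 7 bp
  23→39: 16 bp
  39→57: 18 bp
  57→66: 9 bp
  66→73: 7 bp
  73→78: 5 bp
  78→85: 7 bp
  85→86: 1 bp
  86→107: 21 bp
  107→118: 11 bp
  118→127: 9 bp
  127→133: 6 bp
  133→145: 12 bp
  145→156: 11 bp
  156→162: 6 bp
  162→170: 8 bp
  170→184: 14 bp
  184→2 (wrap): 193-184+2 = 11 bp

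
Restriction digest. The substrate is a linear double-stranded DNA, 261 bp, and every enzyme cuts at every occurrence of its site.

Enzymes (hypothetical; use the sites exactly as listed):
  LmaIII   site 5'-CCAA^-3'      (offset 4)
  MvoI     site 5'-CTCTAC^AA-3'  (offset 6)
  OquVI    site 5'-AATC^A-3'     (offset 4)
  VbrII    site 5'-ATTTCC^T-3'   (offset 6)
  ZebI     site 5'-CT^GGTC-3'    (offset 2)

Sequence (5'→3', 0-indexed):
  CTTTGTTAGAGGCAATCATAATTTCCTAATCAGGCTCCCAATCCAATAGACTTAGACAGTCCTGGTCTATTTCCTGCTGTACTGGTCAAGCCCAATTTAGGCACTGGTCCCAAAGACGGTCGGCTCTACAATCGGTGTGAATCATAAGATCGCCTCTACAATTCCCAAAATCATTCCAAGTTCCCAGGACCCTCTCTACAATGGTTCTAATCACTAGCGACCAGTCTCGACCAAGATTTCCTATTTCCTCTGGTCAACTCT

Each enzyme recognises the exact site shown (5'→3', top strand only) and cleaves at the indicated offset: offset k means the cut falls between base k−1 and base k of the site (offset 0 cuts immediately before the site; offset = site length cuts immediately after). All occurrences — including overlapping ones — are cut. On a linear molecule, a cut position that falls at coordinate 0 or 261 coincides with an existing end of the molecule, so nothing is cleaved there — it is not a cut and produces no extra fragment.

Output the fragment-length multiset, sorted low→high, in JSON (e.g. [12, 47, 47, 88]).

[3,4,5,5,7,7,7,8,9,9,9,10,10,10,11,12,13,14,16,16,17,17,20,22]

Per-enzyme occurrences:
  LmaIII CCAA/4: at [37, 42, 91, 109, 164, 175, 230] ⇒ [41, 46, 95, 113, 168, 179, 234]
  MvoI CTCTACAA/6: at [123, 153, 193] ⇒ [129, 159, 199]
  OquVI AATCA/4: at [13, 27, 139, 168, 208] ⇒ [17, 31, 143, 172, 212]
  VbrII ATTTCCT/6: at [20, 68, 235, 242] ⇒ [26, 74, 241, 248]
  ZebI CTGGTC/2: at [61, 81, 103, 249] ⇒ [63, 83, 105, 251]

All cut coordinates (distinct, sorted): [17, 26, 31, 41, 46, 63, 74, 83, 95, 105, 113, 129, 143, 159, 168, 172, 179, 199, 212, 234, 241, 248, 251]

Fragments:
  [0,17): 17 bp
  [17,26): 9 bp
  [26,31): 5 bp
  [31,41): 10 bp
  [41,46): 5 bp
  [46,63): 17 bp
  [63,74): 11 bp
  [74,83): 9 bp
  [83,95): 12 bp
  [95,105): 10 bp
  [105,113): 8 bp
  [113,129): 16 bp
  [129,143): 14 bp
  [143,159): 16 bp
  [159,168): 9 bp
  [168,172): 4 bp
  [172,179): 7 bp
  [179,199): 20 bp
  [199,212): 13 bp
  [212,234): 22 bp
  [234,241): 7 bp
  [241,248): 7 bp
  [248,251): 3 bp
  [251,261): 10 bp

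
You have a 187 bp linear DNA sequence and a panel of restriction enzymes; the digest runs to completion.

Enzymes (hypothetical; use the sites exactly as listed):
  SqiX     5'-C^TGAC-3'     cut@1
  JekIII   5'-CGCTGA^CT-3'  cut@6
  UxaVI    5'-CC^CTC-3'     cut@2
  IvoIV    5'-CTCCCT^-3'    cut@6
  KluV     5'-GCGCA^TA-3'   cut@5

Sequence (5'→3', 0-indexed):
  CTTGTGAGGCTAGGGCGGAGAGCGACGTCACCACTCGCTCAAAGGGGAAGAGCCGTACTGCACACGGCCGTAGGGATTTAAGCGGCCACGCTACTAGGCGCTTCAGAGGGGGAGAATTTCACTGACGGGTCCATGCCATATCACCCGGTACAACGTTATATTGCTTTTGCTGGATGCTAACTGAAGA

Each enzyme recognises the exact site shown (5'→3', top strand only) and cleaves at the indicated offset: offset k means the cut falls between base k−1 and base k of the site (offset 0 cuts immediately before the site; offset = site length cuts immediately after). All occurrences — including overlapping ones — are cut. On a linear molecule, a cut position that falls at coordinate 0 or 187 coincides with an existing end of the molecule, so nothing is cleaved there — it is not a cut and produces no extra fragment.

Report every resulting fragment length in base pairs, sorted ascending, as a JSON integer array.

[65,122]

Site scan:
  SqiX (CTGAC, off=1): starts [121] → cuts [122]
  JekIII (CGCTGACT, off=6): no sites
  UxaVI (CCCTC, off=2): no sites
  IvoIV (CTCCCT, off=6): no sites
  KluV (GCGCATA, off=5): no sites

Pooled cuts: [122]

Fragments:
  [0,122): 122 bp
  [122,187): 65 bp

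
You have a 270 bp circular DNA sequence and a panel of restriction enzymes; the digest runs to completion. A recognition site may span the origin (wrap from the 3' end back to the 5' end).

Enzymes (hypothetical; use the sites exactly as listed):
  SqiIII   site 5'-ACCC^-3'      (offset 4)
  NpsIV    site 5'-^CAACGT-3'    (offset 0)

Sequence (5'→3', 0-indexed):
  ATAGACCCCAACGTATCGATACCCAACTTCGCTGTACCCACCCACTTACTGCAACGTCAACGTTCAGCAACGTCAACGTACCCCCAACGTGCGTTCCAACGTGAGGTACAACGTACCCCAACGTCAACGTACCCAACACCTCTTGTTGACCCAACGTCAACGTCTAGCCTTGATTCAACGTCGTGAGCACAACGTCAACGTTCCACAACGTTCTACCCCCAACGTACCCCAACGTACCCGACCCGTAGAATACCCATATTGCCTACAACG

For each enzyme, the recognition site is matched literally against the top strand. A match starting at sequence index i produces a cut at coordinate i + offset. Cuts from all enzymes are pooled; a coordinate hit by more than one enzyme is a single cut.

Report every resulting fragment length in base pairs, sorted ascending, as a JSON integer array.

Per-enzyme occurrences:
  SqiIII ACCC/4: at [4, 20, 35, 39, 79, 114, 130, 148, 214, 225, 235, 240, 251] ⇒ [8, 24, 39, 43, 83, 118, 134, 152, 218, 229, 239, 244, 255]
  NpsIV CAACGT/0: at [8, 51, 57, 67, 73, 84, 96, 108, 118, 124, 151, 157, 175, 189, 195, 205, 219, 229] ⇒ [8, 51, 57, 67, 73, 84, 96, 108, 118, 124, 151, 157, 175, 189, 195, 205, 219, 229]

Pooled cuts: [8, 24, 39, 43, 51, 57, 67, 73, 83, 84, 96, 108, 118, 124, 134, 151, 152, 157, 175, 189, 195, 205, 218, 219, 229, 239, 244, 255]

Fragments:
  8→24: 16 bp
  24→39: 15 bp
  39→43: 4 bp
  43→51: 8 bp
  51→57: 6 bp
  57→67: 10 bp
  67→73: 6 bp
  73→83: 10 bp
  83→84: 1 bp
  84→96: 12 bp
  96→108: 12 bp
  108→118: 10 bp
  118→124: 6 bp
  124→134: 10 bp
  134→151: 17 bp
  151→152: 1 bp
  152→157: 5 bp
  157→175: 18 bp
  175→189: 14 bp
  189→195: 6 bp
  195→205: 10 bp
  205→218: 13 bp
  218→219: 1 bp
  219→229: 10 bp
  229→239: 10 bp
  239→244: 5 bp
  244→255: 11 bp
  255→8 (wrap): 270-255+8 = 23 bp

[1,1,1,4,5,5,6,6,6,6,8,10,10,10,10,10,10,10,11,12,12,13,14,15,16,17,18,23]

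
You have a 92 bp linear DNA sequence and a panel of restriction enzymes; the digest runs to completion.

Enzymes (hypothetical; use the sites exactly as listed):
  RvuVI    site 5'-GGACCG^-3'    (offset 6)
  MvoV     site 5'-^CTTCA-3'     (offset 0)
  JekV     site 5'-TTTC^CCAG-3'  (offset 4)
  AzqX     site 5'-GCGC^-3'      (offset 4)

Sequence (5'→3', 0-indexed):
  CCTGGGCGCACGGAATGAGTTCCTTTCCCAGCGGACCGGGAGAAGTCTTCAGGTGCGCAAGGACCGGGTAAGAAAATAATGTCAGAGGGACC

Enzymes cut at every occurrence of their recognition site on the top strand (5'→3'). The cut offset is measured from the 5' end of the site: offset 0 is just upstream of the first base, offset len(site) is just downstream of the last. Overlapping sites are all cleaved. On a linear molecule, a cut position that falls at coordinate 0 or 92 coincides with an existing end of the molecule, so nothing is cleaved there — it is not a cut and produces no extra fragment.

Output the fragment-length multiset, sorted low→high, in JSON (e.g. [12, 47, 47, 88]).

[8,8,9,11,12,18,26]

Site scan:
  RvuVI GGACCG/6: at [32, 60] ⇒ [38, 66]
  MvoV CTTCA/0: at [46] ⇒ [46]
  JekV TTTCCCAG/4: at [23] ⇒ [27]
  AzqX GCGC/4: at [5, 54] ⇒ [9, 58]

Pooled cuts: [9, 27, 38, 46, 58, 66]

Fragment lengths:
  [0,9): 9 bp
  [9,27): 18 bp
  [27,38): 11 bp
  [38,46): 8 bp
  [46,58): 12 bp
  [58,66): 8 bp
  [66,92): 26 bp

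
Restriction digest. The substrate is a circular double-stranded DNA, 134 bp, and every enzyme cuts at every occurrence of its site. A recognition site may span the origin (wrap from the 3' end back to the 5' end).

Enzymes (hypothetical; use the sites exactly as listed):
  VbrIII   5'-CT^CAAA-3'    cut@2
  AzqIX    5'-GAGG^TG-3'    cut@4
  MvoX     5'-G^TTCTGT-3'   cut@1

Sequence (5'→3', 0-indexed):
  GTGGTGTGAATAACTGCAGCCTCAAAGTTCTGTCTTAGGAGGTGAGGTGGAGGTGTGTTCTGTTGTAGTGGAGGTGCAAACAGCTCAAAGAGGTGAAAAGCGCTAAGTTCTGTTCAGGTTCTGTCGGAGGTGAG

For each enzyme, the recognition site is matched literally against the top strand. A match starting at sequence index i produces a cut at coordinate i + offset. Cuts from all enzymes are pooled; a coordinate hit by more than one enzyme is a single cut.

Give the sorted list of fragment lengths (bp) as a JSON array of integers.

Site scan:
  VbrIII (CTCAAA, off=2): starts [20, 83] → cuts [22, 85]
  AzqIX (GAGGTG, off=4): starts [38, 43, 49, 70, 89, 126, 131] → cuts [1, 42, 47, 53, 74, 93, 130]
  MvoX (GTTCTGT, off=1): starts [26, 56, 106, 117] → cuts [27, 57, 107, 118]

All cut coordinates (distinct, sorted): [1, 22, 27, 42, 47, 53, 57, 74, 85, 93, 107, 118, 130]

Fragments:
  1→22: 21 bp
  22→27: 5 bp
  27→42: 15 bp
  42→47: 5 bp
  47→53: 6 bp
  53→57: 4 bp
  57→74: 17 bp
  74→85: 11 bp
  85→93: 8 bp
  93→107: 14 bp
  107→118: 11 bp
  118→130: 12 bp
  130→1 (wrap): 134-130+1 = 5 bp

[4,5,5,5,6,8,11,11,12,14,15,17,21]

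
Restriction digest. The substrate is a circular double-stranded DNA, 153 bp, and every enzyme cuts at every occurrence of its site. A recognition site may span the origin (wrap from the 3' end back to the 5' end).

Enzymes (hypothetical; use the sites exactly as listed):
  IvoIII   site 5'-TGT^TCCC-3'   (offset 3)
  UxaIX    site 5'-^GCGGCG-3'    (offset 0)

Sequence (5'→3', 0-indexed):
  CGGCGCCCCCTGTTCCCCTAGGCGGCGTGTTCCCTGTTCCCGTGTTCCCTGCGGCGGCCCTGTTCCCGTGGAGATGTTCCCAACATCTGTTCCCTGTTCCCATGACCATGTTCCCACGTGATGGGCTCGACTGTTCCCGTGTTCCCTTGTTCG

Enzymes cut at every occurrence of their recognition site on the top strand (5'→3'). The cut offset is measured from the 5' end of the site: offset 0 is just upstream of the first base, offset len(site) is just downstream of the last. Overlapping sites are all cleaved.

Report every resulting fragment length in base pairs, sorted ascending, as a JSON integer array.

[5,7,7,8,8,8,9,10,13,13,14,14,14,23]

Per-enzyme occurrences:
  IvoIII TGTTCCC/3: at [10, 27, 34, 42, 60, 74, 87, 94, 108, 131, 139] ⇒ [13, 30, 37, 45, 63, 77, 90, 97, 111, 134, 142]
  UxaIX GCGGCG/0: at [21, 50, 152] ⇒ [21, 50, 152]

Pooled cuts: [13, 21, 30, 37, 45, 50, 63, 77, 90, 97, 111, 134, 142, 152]

Fragment lengths:
  13→21: 8 bp
  21→30: 9 bp
  30→37: 7 bp
  37→45: 8 bp
  45→50: 5 bp
  50→63: 13 bp
  63→77: 14 bp
  77→90: 13 bp
  90→97: 7 bp
  97→111: 14 bp
  111→134: 23 bp
  134→142: 8 bp
  142→152: 10 bp
  152→13 (wrap): 153-152+13 = 14 bp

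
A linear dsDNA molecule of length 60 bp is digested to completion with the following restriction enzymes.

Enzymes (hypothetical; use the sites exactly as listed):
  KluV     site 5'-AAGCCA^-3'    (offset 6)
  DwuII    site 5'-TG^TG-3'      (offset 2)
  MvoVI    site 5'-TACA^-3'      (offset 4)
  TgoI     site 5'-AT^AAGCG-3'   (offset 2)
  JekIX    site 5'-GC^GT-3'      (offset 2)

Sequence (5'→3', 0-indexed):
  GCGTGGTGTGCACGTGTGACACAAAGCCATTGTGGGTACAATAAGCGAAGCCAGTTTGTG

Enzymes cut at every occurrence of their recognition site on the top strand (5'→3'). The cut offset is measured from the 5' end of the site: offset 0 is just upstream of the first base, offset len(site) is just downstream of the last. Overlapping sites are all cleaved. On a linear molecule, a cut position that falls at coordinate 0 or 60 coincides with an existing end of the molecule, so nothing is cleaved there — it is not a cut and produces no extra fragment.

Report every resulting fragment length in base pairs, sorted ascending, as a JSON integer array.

Per-enzyme occurrences:
  KluV AAGCCA/6: at [23, 47] ⇒ [29, 53]
  DwuII TGTG/2: at [6, 14, 30, 56] ⇒ [8, 16, 32, 58]
  MvoVI TACA/4: at [36] ⇒ [40]
  TgoI ATAAGCG/2: at [40] ⇒ [42]
  JekIX GCGT/2: at [0] ⇒ [2]

All cut coordinates (distinct, sorted): [2, 8, 16, 29, 32, 40, 42, 53, 58]

Fragments:
  [0,2): 2 bp
  [2,8): 6 bp
  [8,16): 8 bp
  [16,29): 13 bp
  [29,32): 3 bp
  [32,40): 8 bp
  [40,42): 2 bp
  [42,53): 11 bp
  [53,58): 5 bp
  [58,60): 2 bp

[2,2,2,3,5,6,8,8,11,13]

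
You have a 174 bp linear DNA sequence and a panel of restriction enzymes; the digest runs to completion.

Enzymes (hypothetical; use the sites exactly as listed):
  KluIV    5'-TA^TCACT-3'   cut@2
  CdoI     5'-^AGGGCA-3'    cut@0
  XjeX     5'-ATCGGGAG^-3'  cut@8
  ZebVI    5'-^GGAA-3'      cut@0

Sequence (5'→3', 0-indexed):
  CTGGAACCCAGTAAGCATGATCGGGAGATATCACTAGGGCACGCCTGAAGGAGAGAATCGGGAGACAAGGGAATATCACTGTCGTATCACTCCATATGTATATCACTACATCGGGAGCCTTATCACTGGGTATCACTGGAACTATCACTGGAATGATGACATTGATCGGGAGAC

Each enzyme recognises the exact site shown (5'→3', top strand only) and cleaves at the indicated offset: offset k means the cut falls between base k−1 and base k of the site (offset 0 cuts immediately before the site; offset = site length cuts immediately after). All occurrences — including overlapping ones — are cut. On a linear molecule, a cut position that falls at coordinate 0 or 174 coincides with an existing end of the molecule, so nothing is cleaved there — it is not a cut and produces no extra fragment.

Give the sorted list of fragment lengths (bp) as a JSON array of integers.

Site scan:
  KluIV TATCACT/2: at [28, 73, 84, 100, 120, 130, 142] ⇒ [30, 75, 86, 102, 122, 132, 144]
  CdoI AGGGCA/0: at [35] ⇒ [35]
  XjeX ATCGGGAG/8: at [19, 56, 109, 164] ⇒ [27, 64, 117, 172]
  ZebVI GGAA/0: at [2, 69, 137, 149] ⇒ [2, 69, 137, 149]

Pooled cuts: [2, 27, 30, 35, 64, 69, 75, 86, 102, 117, 122, 132, 137, 144, 149, 172]

Fragments:
  [0,2): 2 bp
  [2,27): 25 bp
  [27,30): 3 bp
  [30,35): 5 bp
  [35,64): 29 bp
  [64,69): 5 bp
  [69,75): 6 bp
  [75,86): 11 bp
  [86,102): 16 bp
  [102,117): 15 bp
  [117,122): 5 bp
  [122,132): 10 bp
  [132,137): 5 bp
  [137,144): 7 bp
  [144,149): 5 bp
  [149,172): 23 bp
  [172,174): 2 bp

[2,2,3,5,5,5,5,5,6,7,10,11,15,16,23,25,29]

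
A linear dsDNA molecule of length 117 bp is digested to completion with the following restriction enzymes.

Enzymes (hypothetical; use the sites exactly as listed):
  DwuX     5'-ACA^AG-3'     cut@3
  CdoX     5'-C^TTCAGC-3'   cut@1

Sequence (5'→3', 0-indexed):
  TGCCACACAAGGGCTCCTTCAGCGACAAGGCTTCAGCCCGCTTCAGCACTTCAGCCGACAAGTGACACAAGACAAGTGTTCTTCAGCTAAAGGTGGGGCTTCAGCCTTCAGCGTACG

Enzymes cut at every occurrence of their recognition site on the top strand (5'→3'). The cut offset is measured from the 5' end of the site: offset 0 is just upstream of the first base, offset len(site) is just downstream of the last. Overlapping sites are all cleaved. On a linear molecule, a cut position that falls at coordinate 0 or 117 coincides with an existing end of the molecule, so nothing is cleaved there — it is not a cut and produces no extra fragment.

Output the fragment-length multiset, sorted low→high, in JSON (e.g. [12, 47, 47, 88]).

Scan for sites:
  DwuX (ACAAG, off=3): starts [6, 24, 57, 66, 71] → cuts [9, 27, 60, 69, 74]
  CdoX (CTTCAGC, off=1): starts [16, 30, 40, 48, 80, 98, 105] → cuts [17, 31, 41, 49, 81, 99, 106]

Pooled cuts: [9, 17, 27, 31, 41, 49, 60, 69, 74, 81, 99, 106]

Fragments:
  [0,9): 9 bp
  [9,17): 8 bp
  [17,27): 10 bp
  [27,31): 4 bp
  [31,41): 10 bp
  [41,49): 8 bp
  [49,60): 11 bp
  [60,69): 9 bp
  [69,74): 5 bp
  [74,81): 7 bp
  [81,99): 18 bp
  [99,106): 7 bp
  [106,117): 11 bp

[4,5,7,7,8,8,9,9,10,10,11,11,18]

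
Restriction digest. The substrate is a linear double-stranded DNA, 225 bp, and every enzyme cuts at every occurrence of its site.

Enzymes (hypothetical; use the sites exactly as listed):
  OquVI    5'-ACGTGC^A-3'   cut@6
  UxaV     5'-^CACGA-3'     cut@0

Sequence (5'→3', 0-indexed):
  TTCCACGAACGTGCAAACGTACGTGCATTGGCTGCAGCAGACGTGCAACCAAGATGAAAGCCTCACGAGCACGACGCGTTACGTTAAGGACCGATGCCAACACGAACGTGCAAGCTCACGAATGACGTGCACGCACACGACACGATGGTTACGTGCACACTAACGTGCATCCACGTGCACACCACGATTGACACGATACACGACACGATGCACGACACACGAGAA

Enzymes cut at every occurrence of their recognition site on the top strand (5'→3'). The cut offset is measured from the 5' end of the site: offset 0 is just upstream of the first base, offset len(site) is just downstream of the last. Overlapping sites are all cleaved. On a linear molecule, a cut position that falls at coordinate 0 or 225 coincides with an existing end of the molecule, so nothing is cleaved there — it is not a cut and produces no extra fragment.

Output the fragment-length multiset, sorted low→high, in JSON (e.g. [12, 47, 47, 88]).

[3,4,5,5,5,5,6,7,7,7,8,9,10,11,11,12,12,14,16,17,20,31]

Site scan:
  OquVI ACGTGCA/6: at [8, 20, 40, 105, 124, 150, 162, 172] ⇒ [14, 26, 46, 111, 130, 156, 168, 178]
  UxaV CACGA/0: at [3, 63, 69, 100, 116, 135, 140, 182, 191, 198, 203, 210, 217] ⇒ [3, 63, 69, 100, 116, 135, 140, 182, 191, 198, 203, 210, 217]

Pooled cuts: [3, 14, 26, 46, 63, 69, 100, 111, 116, 130, 135, 140, 156, 168, 178, 182, 191, 198, 203, 210, 217]

Fragments:
  [0,3): 3 bp
  [3,14): 11 bp
  [14,26): 12 bp
  [26,46): 20 bp
  [46,63): 17 bp
  [63,69): 6 bp
  [69,100): 31 bp
  [100,111): 11 bp
  [111,116): 5 bp
  [116,130): 14 bp
  [130,135): 5 bp
  [135,140): 5 bp
  [140,156): 16 bp
  [156,168): 12 bp
  [168,178): 10 bp
  [178,182): 4 bp
  [182,191): 9 bp
  [191,198): 7 bp
  [198,203): 5 bp
  [203,210): 7 bp
  [210,217): 7 bp
  [217,225): 8 bp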